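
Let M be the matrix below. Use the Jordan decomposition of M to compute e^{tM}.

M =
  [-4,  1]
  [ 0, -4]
e^{tM} =
  [exp(-4*t), t*exp(-4*t)]
  [0, exp(-4*t)]

Strategy: write M = P · J · P⁻¹ where J is a Jordan canonical form, so e^{tM} = P · e^{tJ} · P⁻¹, and e^{tJ} can be computed block-by-block.

M has Jordan form
J =
  [-4,  1]
  [ 0, -4]
(up to reordering of blocks).

Per-block formulas:
  For a 2×2 Jordan block J_2(-4): exp(t · J_2(-4)) = e^(-4t)·(I + t·N), where N is the 2×2 nilpotent shift.

After assembling e^{tJ} and conjugating by P, we get:

e^{tM} =
  [exp(-4*t), t*exp(-4*t)]
  [0, exp(-4*t)]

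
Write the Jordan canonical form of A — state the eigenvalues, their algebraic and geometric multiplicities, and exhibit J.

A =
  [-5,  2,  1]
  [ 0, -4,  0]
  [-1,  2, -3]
J_2(-4) ⊕ J_1(-4)

The characteristic polynomial is
  det(x·I − A) = x^3 + 12*x^2 + 48*x + 64 = (x + 4)^3

Eigenvalues and multiplicities (the geometric multiplicity of λ is n − rank(A − λI), which equals the number of Jordan blocks for λ):
  λ = -4: algebraic multiplicity = 3, geometric multiplicity = 2

Determining the block sizes for each eigenvalue:
  λ = -4: 2 blocks summing to 3 forces exactly one block of size 2 and the rest size 1 → block sizes [2, 1]

Assembling the blocks gives a Jordan form
J =
  [-4,  1,  0]
  [ 0, -4,  0]
  [ 0,  0, -4]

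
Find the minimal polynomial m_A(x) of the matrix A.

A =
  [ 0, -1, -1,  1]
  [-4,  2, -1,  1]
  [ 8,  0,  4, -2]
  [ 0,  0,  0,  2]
x^3 - 6*x^2 + 12*x - 8

The characteristic polynomial is χ_A(x) = (x - 2)^4, so the eigenvalues are known. The minimal polynomial is
  m_A(x) = Π_λ (x − λ)^{k_λ}
where k_λ is the size of the *largest* Jordan block for λ (equivalently, the smallest k with (A − λI)^k v = 0 for every generalised eigenvector v of λ).

  λ = 2: largest Jordan block has size 3, contributing (x − 2)^3

So m_A(x) = (x - 2)^3 = x^3 - 6*x^2 + 12*x - 8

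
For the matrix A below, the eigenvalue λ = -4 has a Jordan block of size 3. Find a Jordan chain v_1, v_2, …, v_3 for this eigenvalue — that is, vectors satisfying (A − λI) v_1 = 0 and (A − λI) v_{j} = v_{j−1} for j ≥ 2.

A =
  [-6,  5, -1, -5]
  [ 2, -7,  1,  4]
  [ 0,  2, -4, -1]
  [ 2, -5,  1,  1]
A Jordan chain for λ = -4 of length 3:
v_1 = (4, -2, 2, -4)ᵀ
v_2 = (-2, 2, 0, 2)ᵀ
v_3 = (1, 0, 0, 0)ᵀ

Let N = A − (-4)·I. We want v_3 with N^3 v_3 = 0 but N^2 v_3 ≠ 0; then v_{j-1} := N · v_j for j = 3, …, 2.

Pick v_3 = (1, 0, 0, 0)ᵀ.
Then v_2 = N · v_3 = (-2, 2, 0, 2)ᵀ.
Then v_1 = N · v_2 = (4, -2, 2, -4)ᵀ.

Sanity check: (A − (-4)·I) v_1 = (0, 0, 0, 0)ᵀ = 0. ✓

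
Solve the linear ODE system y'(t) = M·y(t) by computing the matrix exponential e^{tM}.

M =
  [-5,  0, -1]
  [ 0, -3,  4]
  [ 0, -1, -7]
e^{tM} =
  [exp(-5*t), t^2*exp(-5*t)/2, t^2*exp(-5*t) - t*exp(-5*t)]
  [0, 2*t*exp(-5*t) + exp(-5*t), 4*t*exp(-5*t)]
  [0, -t*exp(-5*t), -2*t*exp(-5*t) + exp(-5*t)]

Strategy: write M = P · J · P⁻¹ where J is a Jordan canonical form, so e^{tM} = P · e^{tJ} · P⁻¹, and e^{tJ} can be computed block-by-block.

M has Jordan form
J =
  [-5,  1,  0]
  [ 0, -5,  1]
  [ 0,  0, -5]
(up to reordering of blocks).

Per-block formulas:
  For a 3×3 Jordan block J_3(-5): exp(t · J_3(-5)) = e^(-5t)·(I + t·N + (t^2/2)·N^2), where N is the 3×3 nilpotent shift.

After assembling e^{tJ} and conjugating by P, we get:

e^{tM} =
  [exp(-5*t), t^2*exp(-5*t)/2, t^2*exp(-5*t) - t*exp(-5*t)]
  [0, 2*t*exp(-5*t) + exp(-5*t), 4*t*exp(-5*t)]
  [0, -t*exp(-5*t), -2*t*exp(-5*t) + exp(-5*t)]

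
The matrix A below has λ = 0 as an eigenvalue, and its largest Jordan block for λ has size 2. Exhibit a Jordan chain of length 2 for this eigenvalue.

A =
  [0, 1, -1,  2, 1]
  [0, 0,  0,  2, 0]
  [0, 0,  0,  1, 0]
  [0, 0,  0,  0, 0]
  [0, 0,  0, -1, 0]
A Jordan chain for λ = 0 of length 2:
v_1 = (1, 0, 0, 0, 0)ᵀ
v_2 = (0, 1, 0, 0, 0)ᵀ

Let N = A − (0)·I. We want v_2 with N^2 v_2 = 0 but N^1 v_2 ≠ 0; then v_{j-1} := N · v_j for j = 2, …, 2.

Pick v_2 = (0, 1, 0, 0, 0)ᵀ.
Then v_1 = N · v_2 = (1, 0, 0, 0, 0)ᵀ.

Sanity check: (A − (0)·I) v_1 = (0, 0, 0, 0, 0)ᵀ = 0. ✓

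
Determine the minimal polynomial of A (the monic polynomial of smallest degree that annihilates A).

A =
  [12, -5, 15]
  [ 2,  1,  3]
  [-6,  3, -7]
x^2 - 4*x + 4

The characteristic polynomial is χ_A(x) = (x - 2)^3, so the eigenvalues are known. The minimal polynomial is
  m_A(x) = Π_λ (x − λ)^{k_λ}
where k_λ is the size of the *largest* Jordan block for λ (equivalently, the smallest k with (A − λI)^k v = 0 for every generalised eigenvector v of λ).

  λ = 2: largest Jordan block has size 2, contributing (x − 2)^2

So m_A(x) = (x - 2)^2 = x^2 - 4*x + 4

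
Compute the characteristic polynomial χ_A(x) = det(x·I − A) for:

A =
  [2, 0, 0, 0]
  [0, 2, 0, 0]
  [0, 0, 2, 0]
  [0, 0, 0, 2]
x^4 - 8*x^3 + 24*x^2 - 32*x + 16

Expanding det(x·I − A) (e.g. by cofactor expansion or by noting that A is similar to its Jordan form J, which has the same characteristic polynomial as A) gives
  χ_A(x) = x^4 - 8*x^3 + 24*x^2 - 32*x + 16
which factors as (x - 2)^4. The eigenvalues (with algebraic multiplicities) are λ = 2 with multiplicity 4.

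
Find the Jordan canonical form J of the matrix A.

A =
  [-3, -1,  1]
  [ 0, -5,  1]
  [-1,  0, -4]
J_3(-4)

The characteristic polynomial is
  det(x·I − A) = x^3 + 12*x^2 + 48*x + 64 = (x + 4)^3

Eigenvalues and multiplicities (the geometric multiplicity of λ is n − rank(A − λI), which equals the number of Jordan blocks for λ):
  λ = -4: algebraic multiplicity = 3, geometric multiplicity = 1

Determining the block sizes for each eigenvalue:
  λ = -4: one block (gm = 1), so the single block has size am = 3 → block sizes [3]

Assembling the blocks gives a Jordan form
J =
  [-4,  1,  0]
  [ 0, -4,  1]
  [ 0,  0, -4]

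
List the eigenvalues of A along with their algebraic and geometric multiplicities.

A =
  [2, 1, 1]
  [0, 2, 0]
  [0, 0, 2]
λ = 2: alg = 3, geom = 2

Step 1 — factor the characteristic polynomial to read off the algebraic multiplicities:
  χ_A(x) = (x - 2)^3

Step 2 — compute geometric multiplicities via the rank-nullity identity g(λ) = n − rank(A − λI):
  rank(A − (2)·I) = 1, so dim ker(A − (2)·I) = n − 1 = 2

Summary:
  λ = 2: algebraic multiplicity = 3, geometric multiplicity = 2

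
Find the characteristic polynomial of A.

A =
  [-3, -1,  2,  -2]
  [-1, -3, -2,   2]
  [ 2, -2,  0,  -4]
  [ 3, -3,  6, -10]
x^4 + 16*x^3 + 96*x^2 + 256*x + 256

Expanding det(x·I − A) (e.g. by cofactor expansion or by noting that A is similar to its Jordan form J, which has the same characteristic polynomial as A) gives
  χ_A(x) = x^4 + 16*x^3 + 96*x^2 + 256*x + 256
which factors as (x + 4)^4. The eigenvalues (with algebraic multiplicities) are λ = -4 with multiplicity 4.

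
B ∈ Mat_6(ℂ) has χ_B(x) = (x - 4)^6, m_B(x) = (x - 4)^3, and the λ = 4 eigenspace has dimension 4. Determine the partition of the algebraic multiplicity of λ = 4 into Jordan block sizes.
Block sizes for λ = 4: [3, 1, 1, 1]

Step 1 — from the characteristic polynomial, algebraic multiplicity of λ = 4 is 6. From dim ker(B − (4)·I) = 4, there are exactly 4 Jordan blocks for λ = 4.
Step 2 — from the minimal polynomial, the factor (x − 4)^3 tells us the largest block for λ = 4 has size 3.
Step 3 — with total size 6, 4 blocks, and largest block 3, the block sizes (in nonincreasing order) are [3, 1, 1, 1].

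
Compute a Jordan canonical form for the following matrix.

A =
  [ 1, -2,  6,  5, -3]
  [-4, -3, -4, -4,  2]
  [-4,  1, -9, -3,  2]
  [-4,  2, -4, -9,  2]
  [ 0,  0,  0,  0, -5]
J_2(-5) ⊕ J_2(-5) ⊕ J_1(-5)

The characteristic polynomial is
  det(x·I − A) = x^5 + 25*x^4 + 250*x^3 + 1250*x^2 + 3125*x + 3125 = (x + 5)^5

Eigenvalues and multiplicities (the geometric multiplicity of λ is n − rank(A − λI), which equals the number of Jordan blocks for λ):
  λ = -5: algebraic multiplicity = 5, geometric multiplicity = 3

Determining the block sizes for each eigenvalue:
  λ = -5: with am = 5 and gm = 3, the partition is not yet determined (e.g. several partitions of 5 into 3 parts exist). Let N = A − (-5)·I. Computing rank(N^1) = 2, rank(N^2) = 0; the number of blocks of size ≥ j is rank(N^{j−1}) − rank(N^j), giving [3, 2]. So we have 2 block(s) of size 2, 1 block(s) of size 1 → block sizes [2, 2, 1]

Assembling the blocks gives a Jordan form
J =
  [-5,  1,  0,  0,  0]
  [ 0, -5,  0,  0,  0]
  [ 0,  0, -5,  1,  0]
  [ 0,  0,  0, -5,  0]
  [ 0,  0,  0,  0, -5]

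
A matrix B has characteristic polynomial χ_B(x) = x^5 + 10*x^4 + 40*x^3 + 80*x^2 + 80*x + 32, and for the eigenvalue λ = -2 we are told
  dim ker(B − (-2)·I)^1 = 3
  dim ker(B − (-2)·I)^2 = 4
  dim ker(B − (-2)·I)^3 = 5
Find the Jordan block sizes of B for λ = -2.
Block sizes for λ = -2: [3, 1, 1]

From the dimensions of kernels of powers, the number of Jordan blocks of size at least j is d_j − d_{j−1} where d_j = dim ker(N^j) (with d_0 = 0). Computing the differences gives [3, 1, 1].
The number of blocks of size exactly k is (#blocks of size ≥ k) − (#blocks of size ≥ k + 1), so the partition is: 2 block(s) of size 1, 1 block(s) of size 3.
In nonincreasing order the block sizes are [3, 1, 1].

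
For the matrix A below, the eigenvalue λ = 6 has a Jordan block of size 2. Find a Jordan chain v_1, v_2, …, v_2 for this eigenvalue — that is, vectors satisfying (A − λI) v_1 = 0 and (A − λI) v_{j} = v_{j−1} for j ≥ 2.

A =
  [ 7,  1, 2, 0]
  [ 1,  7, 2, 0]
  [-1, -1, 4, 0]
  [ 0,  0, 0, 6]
A Jordan chain for λ = 6 of length 2:
v_1 = (1, 1, -1, 0)ᵀ
v_2 = (1, 0, 0, 0)ᵀ

Let N = A − (6)·I. We want v_2 with N^2 v_2 = 0 but N^1 v_2 ≠ 0; then v_{j-1} := N · v_j for j = 2, …, 2.

Pick v_2 = (1, 0, 0, 0)ᵀ.
Then v_1 = N · v_2 = (1, 1, -1, 0)ᵀ.

Sanity check: (A − (6)·I) v_1 = (0, 0, 0, 0)ᵀ = 0. ✓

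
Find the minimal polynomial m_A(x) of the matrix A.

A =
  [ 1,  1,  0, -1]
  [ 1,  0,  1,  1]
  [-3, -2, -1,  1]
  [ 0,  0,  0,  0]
x^3

The characteristic polynomial is χ_A(x) = x^4, so the eigenvalues are known. The minimal polynomial is
  m_A(x) = Π_λ (x − λ)^{k_λ}
where k_λ is the size of the *largest* Jordan block for λ (equivalently, the smallest k with (A − λI)^k v = 0 for every generalised eigenvector v of λ).

  λ = 0: largest Jordan block has size 3, contributing (x − 0)^3

So m_A(x) = x^3 = x^3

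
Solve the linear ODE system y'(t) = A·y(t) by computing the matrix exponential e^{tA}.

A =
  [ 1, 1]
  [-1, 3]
e^{tA} =
  [-t*exp(2*t) + exp(2*t), t*exp(2*t)]
  [-t*exp(2*t), t*exp(2*t) + exp(2*t)]

Strategy: write A = P · J · P⁻¹ where J is a Jordan canonical form, so e^{tA} = P · e^{tJ} · P⁻¹, and e^{tJ} can be computed block-by-block.

A has Jordan form
J =
  [2, 1]
  [0, 2]
(up to reordering of blocks).

Per-block formulas:
  For a 2×2 Jordan block J_2(2): exp(t · J_2(2)) = e^(2t)·(I + t·N), where N is the 2×2 nilpotent shift.

After assembling e^{tJ} and conjugating by P, we get:

e^{tA} =
  [-t*exp(2*t) + exp(2*t), t*exp(2*t)]
  [-t*exp(2*t), t*exp(2*t) + exp(2*t)]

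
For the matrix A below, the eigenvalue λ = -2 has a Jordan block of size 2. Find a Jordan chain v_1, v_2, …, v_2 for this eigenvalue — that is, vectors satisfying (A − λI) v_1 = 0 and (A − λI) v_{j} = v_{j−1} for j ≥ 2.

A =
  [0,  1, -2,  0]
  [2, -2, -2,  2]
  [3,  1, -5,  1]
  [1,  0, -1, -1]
A Jordan chain for λ = -2 of length 2:
v_1 = (2, 2, 3, 1)ᵀ
v_2 = (1, 0, 0, 0)ᵀ

Let N = A − (-2)·I. We want v_2 with N^2 v_2 = 0 but N^1 v_2 ≠ 0; then v_{j-1} := N · v_j for j = 2, …, 2.

Pick v_2 = (1, 0, 0, 0)ᵀ.
Then v_1 = N · v_2 = (2, 2, 3, 1)ᵀ.

Sanity check: (A − (-2)·I) v_1 = (0, 0, 0, 0)ᵀ = 0. ✓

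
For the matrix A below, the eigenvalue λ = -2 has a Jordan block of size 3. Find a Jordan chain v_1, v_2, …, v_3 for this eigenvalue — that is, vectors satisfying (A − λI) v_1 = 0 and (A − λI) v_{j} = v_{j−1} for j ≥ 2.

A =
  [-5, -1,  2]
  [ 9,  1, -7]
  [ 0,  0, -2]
A Jordan chain for λ = -2 of length 3:
v_1 = (1, -3, 0)ᵀ
v_2 = (2, -7, 0)ᵀ
v_3 = (0, 0, 1)ᵀ

Let N = A − (-2)·I. We want v_3 with N^3 v_3 = 0 but N^2 v_3 ≠ 0; then v_{j-1} := N · v_j for j = 3, …, 2.

Pick v_3 = (0, 0, 1)ᵀ.
Then v_2 = N · v_3 = (2, -7, 0)ᵀ.
Then v_1 = N · v_2 = (1, -3, 0)ᵀ.

Sanity check: (A − (-2)·I) v_1 = (0, 0, 0)ᵀ = 0. ✓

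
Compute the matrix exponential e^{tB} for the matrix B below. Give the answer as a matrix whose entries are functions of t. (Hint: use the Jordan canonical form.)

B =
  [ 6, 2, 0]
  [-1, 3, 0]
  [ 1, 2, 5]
e^{tB} =
  [2*exp(5*t) - exp(4*t), 2*exp(5*t) - 2*exp(4*t), 0]
  [-exp(5*t) + exp(4*t), -exp(5*t) + 2*exp(4*t), 0]
  [exp(5*t) - exp(4*t), 2*exp(5*t) - 2*exp(4*t), exp(5*t)]

Strategy: write B = P · J · P⁻¹ where J is a Jordan canonical form, so e^{tB} = P · e^{tJ} · P⁻¹, and e^{tJ} can be computed block-by-block.

B has Jordan form
J =
  [4, 0, 0]
  [0, 5, 0]
  [0, 0, 5]
(up to reordering of blocks).

Per-block formulas:
  For a 1×1 block at λ = 4: exp(t · [4]) = [e^(4t)].
  For a 1×1 block at λ = 5: exp(t · [5]) = [e^(5t)].

After assembling e^{tJ} and conjugating by P, we get:

e^{tB} =
  [2*exp(5*t) - exp(4*t), 2*exp(5*t) - 2*exp(4*t), 0]
  [-exp(5*t) + exp(4*t), -exp(5*t) + 2*exp(4*t), 0]
  [exp(5*t) - exp(4*t), 2*exp(5*t) - 2*exp(4*t), exp(5*t)]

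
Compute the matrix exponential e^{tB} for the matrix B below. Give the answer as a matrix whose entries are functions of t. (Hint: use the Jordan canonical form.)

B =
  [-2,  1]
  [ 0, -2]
e^{tB} =
  [exp(-2*t), t*exp(-2*t)]
  [0, exp(-2*t)]

Strategy: write B = P · J · P⁻¹ where J is a Jordan canonical form, so e^{tB} = P · e^{tJ} · P⁻¹, and e^{tJ} can be computed block-by-block.

B has Jordan form
J =
  [-2,  1]
  [ 0, -2]
(up to reordering of blocks).

Per-block formulas:
  For a 2×2 Jordan block J_2(-2): exp(t · J_2(-2)) = e^(-2t)·(I + t·N), where N is the 2×2 nilpotent shift.

After assembling e^{tJ} and conjugating by P, we get:

e^{tB} =
  [exp(-2*t), t*exp(-2*t)]
  [0, exp(-2*t)]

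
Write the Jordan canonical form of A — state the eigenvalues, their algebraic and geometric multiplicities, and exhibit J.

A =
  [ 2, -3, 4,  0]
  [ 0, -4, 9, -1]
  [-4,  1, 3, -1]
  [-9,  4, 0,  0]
J_1(-2) ⊕ J_3(1)

The characteristic polynomial is
  det(x·I − A) = x^4 - x^3 - 3*x^2 + 5*x - 2 = (x - 1)^3*(x + 2)

Eigenvalues and multiplicities (the geometric multiplicity of λ is n − rank(A − λI), which equals the number of Jordan blocks for λ):
  λ = -2: algebraic multiplicity = 1, geometric multiplicity = 1
  λ = 1: algebraic multiplicity = 3, geometric multiplicity = 1

Determining the block sizes for each eigenvalue:
  λ = -2: one block (gm = 1), so the single block has size am = 1 → block sizes [1]
  λ = 1: one block (gm = 1), so the single block has size am = 3 → block sizes [3]

Assembling the blocks gives a Jordan form
J =
  [-2, 0, 0, 0]
  [ 0, 1, 1, 0]
  [ 0, 0, 1, 1]
  [ 0, 0, 0, 1]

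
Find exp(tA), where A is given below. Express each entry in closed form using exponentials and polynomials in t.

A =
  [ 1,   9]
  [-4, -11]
e^{tA} =
  [6*t*exp(-5*t) + exp(-5*t), 9*t*exp(-5*t)]
  [-4*t*exp(-5*t), -6*t*exp(-5*t) + exp(-5*t)]

Strategy: write A = P · J · P⁻¹ where J is a Jordan canonical form, so e^{tA} = P · e^{tJ} · P⁻¹, and e^{tJ} can be computed block-by-block.

A has Jordan form
J =
  [-5,  1]
  [ 0, -5]
(up to reordering of blocks).

Per-block formulas:
  For a 2×2 Jordan block J_2(-5): exp(t · J_2(-5)) = e^(-5t)·(I + t·N), where N is the 2×2 nilpotent shift.

After assembling e^{tJ} and conjugating by P, we get:

e^{tA} =
  [6*t*exp(-5*t) + exp(-5*t), 9*t*exp(-5*t)]
  [-4*t*exp(-5*t), -6*t*exp(-5*t) + exp(-5*t)]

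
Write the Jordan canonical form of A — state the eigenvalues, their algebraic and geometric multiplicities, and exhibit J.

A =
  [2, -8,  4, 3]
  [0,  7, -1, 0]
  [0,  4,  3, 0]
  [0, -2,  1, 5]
J_1(2) ⊕ J_2(5) ⊕ J_1(5)

The characteristic polynomial is
  det(x·I − A) = x^4 - 17*x^3 + 105*x^2 - 275*x + 250 = (x - 5)^3*(x - 2)

Eigenvalues and multiplicities (the geometric multiplicity of λ is n − rank(A − λI), which equals the number of Jordan blocks for λ):
  λ = 2: algebraic multiplicity = 1, geometric multiplicity = 1
  λ = 5: algebraic multiplicity = 3, geometric multiplicity = 2

Determining the block sizes for each eigenvalue:
  λ = 2: one block (gm = 1), so the single block has size am = 1 → block sizes [1]
  λ = 5: 2 blocks summing to 3 forces exactly one block of size 2 and the rest size 1 → block sizes [2, 1]

Assembling the blocks gives a Jordan form
J =
  [2, 0, 0, 0]
  [0, 5, 1, 0]
  [0, 0, 5, 0]
  [0, 0, 0, 5]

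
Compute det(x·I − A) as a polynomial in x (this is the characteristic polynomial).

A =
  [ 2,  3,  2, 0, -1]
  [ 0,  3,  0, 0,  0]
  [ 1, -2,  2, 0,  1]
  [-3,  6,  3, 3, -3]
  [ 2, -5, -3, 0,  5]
x^5 - 15*x^4 + 90*x^3 - 270*x^2 + 405*x - 243

Expanding det(x·I − A) (e.g. by cofactor expansion or by noting that A is similar to its Jordan form J, which has the same characteristic polynomial as A) gives
  χ_A(x) = x^5 - 15*x^4 + 90*x^3 - 270*x^2 + 405*x - 243
which factors as (x - 3)^5. The eigenvalues (with algebraic multiplicities) are λ = 3 with multiplicity 5.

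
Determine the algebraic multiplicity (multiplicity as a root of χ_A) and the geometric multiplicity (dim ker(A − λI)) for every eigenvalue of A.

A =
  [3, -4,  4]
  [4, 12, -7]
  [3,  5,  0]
λ = 5: alg = 3, geom = 1

Step 1 — factor the characteristic polynomial to read off the algebraic multiplicities:
  χ_A(x) = (x - 5)^3

Step 2 — compute geometric multiplicities via the rank-nullity identity g(λ) = n − rank(A − λI):
  rank(A − (5)·I) = 2, so dim ker(A − (5)·I) = n − 2 = 1

Summary:
  λ = 5: algebraic multiplicity = 3, geometric multiplicity = 1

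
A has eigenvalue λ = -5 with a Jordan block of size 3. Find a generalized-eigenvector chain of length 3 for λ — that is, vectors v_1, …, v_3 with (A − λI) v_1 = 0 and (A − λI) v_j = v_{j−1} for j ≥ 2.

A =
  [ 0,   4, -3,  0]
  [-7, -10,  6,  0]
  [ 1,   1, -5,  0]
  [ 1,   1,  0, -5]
A Jordan chain for λ = -5 of length 3:
v_1 = (-6, 6, -2, -2)ᵀ
v_2 = (5, -7, 1, 1)ᵀ
v_3 = (1, 0, 0, 0)ᵀ

Let N = A − (-5)·I. We want v_3 with N^3 v_3 = 0 but N^2 v_3 ≠ 0; then v_{j-1} := N · v_j for j = 3, …, 2.

Pick v_3 = (1, 0, 0, 0)ᵀ.
Then v_2 = N · v_3 = (5, -7, 1, 1)ᵀ.
Then v_1 = N · v_2 = (-6, 6, -2, -2)ᵀ.

Sanity check: (A − (-5)·I) v_1 = (0, 0, 0, 0)ᵀ = 0. ✓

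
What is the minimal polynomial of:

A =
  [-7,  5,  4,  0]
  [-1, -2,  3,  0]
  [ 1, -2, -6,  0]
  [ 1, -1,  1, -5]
x^3 + 15*x^2 + 75*x + 125

The characteristic polynomial is χ_A(x) = (x + 5)^4, so the eigenvalues are known. The minimal polynomial is
  m_A(x) = Π_λ (x − λ)^{k_λ}
where k_λ is the size of the *largest* Jordan block for λ (equivalently, the smallest k with (A − λI)^k v = 0 for every generalised eigenvector v of λ).

  λ = -5: largest Jordan block has size 3, contributing (x + 5)^3

So m_A(x) = (x + 5)^3 = x^3 + 15*x^2 + 75*x + 125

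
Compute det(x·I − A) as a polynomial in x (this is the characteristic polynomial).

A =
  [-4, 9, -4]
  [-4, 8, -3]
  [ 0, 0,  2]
x^3 - 6*x^2 + 12*x - 8

Expanding det(x·I − A) (e.g. by cofactor expansion or by noting that A is similar to its Jordan form J, which has the same characteristic polynomial as A) gives
  χ_A(x) = x^3 - 6*x^2 + 12*x - 8
which factors as (x - 2)^3. The eigenvalues (with algebraic multiplicities) are λ = 2 with multiplicity 3.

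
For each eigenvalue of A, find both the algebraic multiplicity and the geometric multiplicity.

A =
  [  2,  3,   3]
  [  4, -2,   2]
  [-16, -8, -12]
λ = -4: alg = 3, geom = 2

Step 1 — factor the characteristic polynomial to read off the algebraic multiplicities:
  χ_A(x) = (x + 4)^3

Step 2 — compute geometric multiplicities via the rank-nullity identity g(λ) = n − rank(A − λI):
  rank(A − (-4)·I) = 1, so dim ker(A − (-4)·I) = n − 1 = 2

Summary:
  λ = -4: algebraic multiplicity = 3, geometric multiplicity = 2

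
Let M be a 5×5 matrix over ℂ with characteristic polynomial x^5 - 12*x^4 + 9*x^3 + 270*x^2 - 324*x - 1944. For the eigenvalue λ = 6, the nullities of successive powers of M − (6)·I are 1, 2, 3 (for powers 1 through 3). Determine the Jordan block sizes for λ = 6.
Block sizes for λ = 6: [3]

From the dimensions of kernels of powers, the number of Jordan blocks of size at least j is d_j − d_{j−1} where d_j = dim ker(N^j) (with d_0 = 0). Computing the differences gives [1, 1, 1].
The number of blocks of size exactly k is (#blocks of size ≥ k) − (#blocks of size ≥ k + 1), so the partition is: 1 block(s) of size 3.
In nonincreasing order the block sizes are [3].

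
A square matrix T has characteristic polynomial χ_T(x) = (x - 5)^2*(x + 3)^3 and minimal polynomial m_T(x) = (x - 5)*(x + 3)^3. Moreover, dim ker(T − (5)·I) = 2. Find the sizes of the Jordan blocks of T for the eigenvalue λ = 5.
Block sizes for λ = 5: [1, 1]

Step 1 — from the characteristic polynomial, algebraic multiplicity of λ = 5 is 2. From dim ker(T − (5)·I) = 2, there are exactly 2 Jordan blocks for λ = 5.
Step 2 — from the minimal polynomial, the factor (x − 5) tells us the largest block for λ = 5 has size 1.
Step 3 — with total size 2, 2 blocks, and largest block 1, the block sizes (in nonincreasing order) are [1, 1].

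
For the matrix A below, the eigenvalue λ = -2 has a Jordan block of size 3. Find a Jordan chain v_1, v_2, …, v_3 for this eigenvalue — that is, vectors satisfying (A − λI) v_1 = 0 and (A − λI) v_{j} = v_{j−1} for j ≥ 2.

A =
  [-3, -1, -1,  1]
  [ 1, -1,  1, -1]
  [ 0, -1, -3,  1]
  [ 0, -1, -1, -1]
A Jordan chain for λ = -2 of length 3:
v_1 = (0, 0, -1, -1)ᵀ
v_2 = (-1, 1, 0, 0)ᵀ
v_3 = (1, 0, 0, 0)ᵀ

Let N = A − (-2)·I. We want v_3 with N^3 v_3 = 0 but N^2 v_3 ≠ 0; then v_{j-1} := N · v_j for j = 3, …, 2.

Pick v_3 = (1, 0, 0, 0)ᵀ.
Then v_2 = N · v_3 = (-1, 1, 0, 0)ᵀ.
Then v_1 = N · v_2 = (0, 0, -1, -1)ᵀ.

Sanity check: (A − (-2)·I) v_1 = (0, 0, 0, 0)ᵀ = 0. ✓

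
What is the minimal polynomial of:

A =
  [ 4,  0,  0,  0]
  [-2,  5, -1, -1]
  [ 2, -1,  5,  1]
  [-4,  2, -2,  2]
x^2 - 8*x + 16

The characteristic polynomial is χ_A(x) = (x - 4)^4, so the eigenvalues are known. The minimal polynomial is
  m_A(x) = Π_λ (x − λ)^{k_λ}
where k_λ is the size of the *largest* Jordan block for λ (equivalently, the smallest k with (A − λI)^k v = 0 for every generalised eigenvector v of λ).

  λ = 4: largest Jordan block has size 2, contributing (x − 4)^2

So m_A(x) = (x - 4)^2 = x^2 - 8*x + 16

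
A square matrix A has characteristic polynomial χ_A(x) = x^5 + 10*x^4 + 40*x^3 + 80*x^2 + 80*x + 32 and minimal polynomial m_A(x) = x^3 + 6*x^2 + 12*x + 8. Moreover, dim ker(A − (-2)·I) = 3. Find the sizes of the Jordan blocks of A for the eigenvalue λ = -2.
Block sizes for λ = -2: [3, 1, 1]

Step 1 — from the characteristic polynomial, algebraic multiplicity of λ = -2 is 5. From dim ker(A − (-2)·I) = 3, there are exactly 3 Jordan blocks for λ = -2.
Step 2 — from the minimal polynomial, the factor (x + 2)^3 tells us the largest block for λ = -2 has size 3.
Step 3 — with total size 5, 3 blocks, and largest block 3, the block sizes (in nonincreasing order) are [3, 1, 1].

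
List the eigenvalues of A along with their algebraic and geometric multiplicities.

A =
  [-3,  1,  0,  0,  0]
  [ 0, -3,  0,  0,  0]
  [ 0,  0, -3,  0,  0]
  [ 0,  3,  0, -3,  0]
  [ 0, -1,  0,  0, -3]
λ = -3: alg = 5, geom = 4

Step 1 — factor the characteristic polynomial to read off the algebraic multiplicities:
  χ_A(x) = (x + 3)^5

Step 2 — compute geometric multiplicities via the rank-nullity identity g(λ) = n − rank(A − λI):
  rank(A − (-3)·I) = 1, so dim ker(A − (-3)·I) = n − 1 = 4

Summary:
  λ = -3: algebraic multiplicity = 5, geometric multiplicity = 4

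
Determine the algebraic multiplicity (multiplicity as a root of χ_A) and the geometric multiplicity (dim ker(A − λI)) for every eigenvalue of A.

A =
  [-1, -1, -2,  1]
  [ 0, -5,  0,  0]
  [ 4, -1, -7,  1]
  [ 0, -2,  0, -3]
λ = -5: alg = 2, geom = 2; λ = -3: alg = 2, geom = 1

Step 1 — factor the characteristic polynomial to read off the algebraic multiplicities:
  χ_A(x) = (x + 3)^2*(x + 5)^2

Step 2 — compute geometric multiplicities via the rank-nullity identity g(λ) = n − rank(A − λI):
  rank(A − (-5)·I) = 2, so dim ker(A − (-5)·I) = n − 2 = 2
  rank(A − (-3)·I) = 3, so dim ker(A − (-3)·I) = n − 3 = 1

Summary:
  λ = -5: algebraic multiplicity = 2, geometric multiplicity = 2
  λ = -3: algebraic multiplicity = 2, geometric multiplicity = 1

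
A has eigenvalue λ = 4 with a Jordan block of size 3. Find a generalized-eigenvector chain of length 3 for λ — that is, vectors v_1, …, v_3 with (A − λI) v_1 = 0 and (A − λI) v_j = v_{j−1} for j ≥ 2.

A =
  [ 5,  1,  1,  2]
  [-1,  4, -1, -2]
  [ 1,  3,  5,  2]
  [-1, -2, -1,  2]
A Jordan chain for λ = 4 of length 3:
v_1 = (-1, 0, -3, 2)ᵀ
v_2 = (1, -1, 1, -1)ᵀ
v_3 = (1, 0, 0, 0)ᵀ

Let N = A − (4)·I. We want v_3 with N^3 v_3 = 0 but N^2 v_3 ≠ 0; then v_{j-1} := N · v_j for j = 3, …, 2.

Pick v_3 = (1, 0, 0, 0)ᵀ.
Then v_2 = N · v_3 = (1, -1, 1, -1)ᵀ.
Then v_1 = N · v_2 = (-1, 0, -3, 2)ᵀ.

Sanity check: (A − (4)·I) v_1 = (0, 0, 0, 0)ᵀ = 0. ✓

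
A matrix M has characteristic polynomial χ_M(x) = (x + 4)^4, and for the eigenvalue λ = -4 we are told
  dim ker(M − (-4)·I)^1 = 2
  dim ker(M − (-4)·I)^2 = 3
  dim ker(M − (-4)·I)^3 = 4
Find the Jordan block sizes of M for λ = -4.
Block sizes for λ = -4: [3, 1]

From the dimensions of kernels of powers, the number of Jordan blocks of size at least j is d_j − d_{j−1} where d_j = dim ker(N^j) (with d_0 = 0). Computing the differences gives [2, 1, 1].
The number of blocks of size exactly k is (#blocks of size ≥ k) − (#blocks of size ≥ k + 1), so the partition is: 1 block(s) of size 1, 1 block(s) of size 3.
In nonincreasing order the block sizes are [3, 1].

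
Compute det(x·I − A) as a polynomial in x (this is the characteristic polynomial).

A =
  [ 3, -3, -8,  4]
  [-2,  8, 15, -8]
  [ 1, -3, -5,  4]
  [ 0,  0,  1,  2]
x^4 - 8*x^3 + 24*x^2 - 32*x + 16

Expanding det(x·I − A) (e.g. by cofactor expansion or by noting that A is similar to its Jordan form J, which has the same characteristic polynomial as A) gives
  χ_A(x) = x^4 - 8*x^3 + 24*x^2 - 32*x + 16
which factors as (x - 2)^4. The eigenvalues (with algebraic multiplicities) are λ = 2 with multiplicity 4.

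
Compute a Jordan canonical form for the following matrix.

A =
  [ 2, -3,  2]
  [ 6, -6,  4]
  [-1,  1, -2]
J_3(-2)

The characteristic polynomial is
  det(x·I − A) = x^3 + 6*x^2 + 12*x + 8 = (x + 2)^3

Eigenvalues and multiplicities (the geometric multiplicity of λ is n − rank(A − λI), which equals the number of Jordan blocks for λ):
  λ = -2: algebraic multiplicity = 3, geometric multiplicity = 1

Determining the block sizes for each eigenvalue:
  λ = -2: one block (gm = 1), so the single block has size am = 3 → block sizes [3]

Assembling the blocks gives a Jordan form
J =
  [-2,  1,  0]
  [ 0, -2,  1]
  [ 0,  0, -2]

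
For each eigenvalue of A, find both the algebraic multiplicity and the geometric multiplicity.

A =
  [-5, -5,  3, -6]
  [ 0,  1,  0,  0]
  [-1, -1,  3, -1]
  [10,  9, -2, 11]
λ = 1: alg = 2, geom = 1; λ = 4: alg = 2, geom = 1

Step 1 — factor the characteristic polynomial to read off the algebraic multiplicities:
  χ_A(x) = (x - 4)^2*(x - 1)^2

Step 2 — compute geometric multiplicities via the rank-nullity identity g(λ) = n − rank(A − λI):
  rank(A − (1)·I) = 3, so dim ker(A − (1)·I) = n − 3 = 1
  rank(A − (4)·I) = 3, so dim ker(A − (4)·I) = n − 3 = 1

Summary:
  λ = 1: algebraic multiplicity = 2, geometric multiplicity = 1
  λ = 4: algebraic multiplicity = 2, geometric multiplicity = 1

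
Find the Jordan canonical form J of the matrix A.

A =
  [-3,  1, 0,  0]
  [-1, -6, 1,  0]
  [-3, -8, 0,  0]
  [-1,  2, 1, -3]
J_3(-3) ⊕ J_1(-3)

The characteristic polynomial is
  det(x·I − A) = x^4 + 12*x^3 + 54*x^2 + 108*x + 81 = (x + 3)^4

Eigenvalues and multiplicities (the geometric multiplicity of λ is n − rank(A − λI), which equals the number of Jordan blocks for λ):
  λ = -3: algebraic multiplicity = 4, geometric multiplicity = 2

Determining the block sizes for each eigenvalue:
  λ = -3: with am = 4 and gm = 2, the partition is not yet determined (e.g. several partitions of 4 into 2 parts exist). Let N = A − (-3)·I. Computing rank(N^1) = 2, rank(N^2) = 1, rank(N^3) = 0; the number of blocks of size ≥ j is rank(N^{j−1}) − rank(N^j), giving [2, 1, 1]. So we have 1 block(s) of size 3, 1 block(s) of size 1 → block sizes [3, 1]

Assembling the blocks gives a Jordan form
J =
  [-3,  1,  0,  0]
  [ 0, -3,  1,  0]
  [ 0,  0, -3,  0]
  [ 0,  0,  0, -3]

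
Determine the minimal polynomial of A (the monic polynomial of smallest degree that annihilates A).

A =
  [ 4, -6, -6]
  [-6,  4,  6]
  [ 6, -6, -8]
x^2 - 2*x - 8

The characteristic polynomial is χ_A(x) = (x - 4)*(x + 2)^2, so the eigenvalues are known. The minimal polynomial is
  m_A(x) = Π_λ (x − λ)^{k_λ}
where k_λ is the size of the *largest* Jordan block for λ (equivalently, the smallest k with (A − λI)^k v = 0 for every generalised eigenvector v of λ).

  λ = -2: largest Jordan block has size 1, contributing (x + 2)
  λ = 4: largest Jordan block has size 1, contributing (x − 4)

So m_A(x) = (x - 4)*(x + 2) = x^2 - 2*x - 8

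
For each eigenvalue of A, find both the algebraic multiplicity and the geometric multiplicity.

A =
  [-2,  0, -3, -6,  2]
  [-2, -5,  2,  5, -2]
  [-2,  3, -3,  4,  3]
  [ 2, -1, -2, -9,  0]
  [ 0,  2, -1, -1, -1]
λ = -4: alg = 5, geom = 2

Step 1 — factor the characteristic polynomial to read off the algebraic multiplicities:
  χ_A(x) = (x + 4)^5

Step 2 — compute geometric multiplicities via the rank-nullity identity g(λ) = n − rank(A − λI):
  rank(A − (-4)·I) = 3, so dim ker(A − (-4)·I) = n − 3 = 2

Summary:
  λ = -4: algebraic multiplicity = 5, geometric multiplicity = 2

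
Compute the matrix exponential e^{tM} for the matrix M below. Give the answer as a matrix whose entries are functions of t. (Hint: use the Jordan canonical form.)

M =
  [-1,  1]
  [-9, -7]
e^{tM} =
  [3*t*exp(-4*t) + exp(-4*t), t*exp(-4*t)]
  [-9*t*exp(-4*t), -3*t*exp(-4*t) + exp(-4*t)]

Strategy: write M = P · J · P⁻¹ where J is a Jordan canonical form, so e^{tM} = P · e^{tJ} · P⁻¹, and e^{tJ} can be computed block-by-block.

M has Jordan form
J =
  [-4,  1]
  [ 0, -4]
(up to reordering of blocks).

Per-block formulas:
  For a 2×2 Jordan block J_2(-4): exp(t · J_2(-4)) = e^(-4t)·(I + t·N), where N is the 2×2 nilpotent shift.

After assembling e^{tJ} and conjugating by P, we get:

e^{tM} =
  [3*t*exp(-4*t) + exp(-4*t), t*exp(-4*t)]
  [-9*t*exp(-4*t), -3*t*exp(-4*t) + exp(-4*t)]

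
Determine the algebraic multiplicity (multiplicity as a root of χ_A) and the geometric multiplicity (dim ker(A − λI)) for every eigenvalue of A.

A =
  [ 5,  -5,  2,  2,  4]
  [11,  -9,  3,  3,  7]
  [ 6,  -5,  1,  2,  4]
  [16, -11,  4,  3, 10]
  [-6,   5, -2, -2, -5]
λ = -1: alg = 5, geom = 3

Step 1 — factor the characteristic polynomial to read off the algebraic multiplicities:
  χ_A(x) = (x + 1)^5

Step 2 — compute geometric multiplicities via the rank-nullity identity g(λ) = n − rank(A − λI):
  rank(A − (-1)·I) = 2, so dim ker(A − (-1)·I) = n − 2 = 3

Summary:
  λ = -1: algebraic multiplicity = 5, geometric multiplicity = 3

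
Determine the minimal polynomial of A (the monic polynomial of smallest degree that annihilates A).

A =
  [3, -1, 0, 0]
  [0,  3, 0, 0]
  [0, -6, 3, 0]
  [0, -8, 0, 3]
x^2 - 6*x + 9

The characteristic polynomial is χ_A(x) = (x - 3)^4, so the eigenvalues are known. The minimal polynomial is
  m_A(x) = Π_λ (x − λ)^{k_λ}
where k_λ is the size of the *largest* Jordan block for λ (equivalently, the smallest k with (A − λI)^k v = 0 for every generalised eigenvector v of λ).

  λ = 3: largest Jordan block has size 2, contributing (x − 3)^2

So m_A(x) = (x - 3)^2 = x^2 - 6*x + 9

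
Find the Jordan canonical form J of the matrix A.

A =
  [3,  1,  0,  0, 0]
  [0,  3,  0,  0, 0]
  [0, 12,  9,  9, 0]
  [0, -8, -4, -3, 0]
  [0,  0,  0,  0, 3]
J_2(3) ⊕ J_2(3) ⊕ J_1(3)

The characteristic polynomial is
  det(x·I − A) = x^5 - 15*x^4 + 90*x^3 - 270*x^2 + 405*x - 243 = (x - 3)^5

Eigenvalues and multiplicities (the geometric multiplicity of λ is n − rank(A − λI), which equals the number of Jordan blocks for λ):
  λ = 3: algebraic multiplicity = 5, geometric multiplicity = 3

Determining the block sizes for each eigenvalue:
  λ = 3: with am = 5 and gm = 3, the partition is not yet determined (e.g. several partitions of 5 into 3 parts exist). Let N = A − (3)·I. Computing rank(N^1) = 2, rank(N^2) = 0; the number of blocks of size ≥ j is rank(N^{j−1}) − rank(N^j), giving [3, 2]. So we have 2 block(s) of size 2, 1 block(s) of size 1 → block sizes [2, 2, 1]

Assembling the blocks gives a Jordan form
J =
  [3, 1, 0, 0, 0]
  [0, 3, 0, 0, 0]
  [0, 0, 3, 1, 0]
  [0, 0, 0, 3, 0]
  [0, 0, 0, 0, 3]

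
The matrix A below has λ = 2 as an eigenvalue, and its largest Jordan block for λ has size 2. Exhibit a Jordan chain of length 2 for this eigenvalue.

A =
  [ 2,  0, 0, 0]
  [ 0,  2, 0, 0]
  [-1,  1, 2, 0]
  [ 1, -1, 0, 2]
A Jordan chain for λ = 2 of length 2:
v_1 = (0, 0, -1, 1)ᵀ
v_2 = (1, 0, 0, 0)ᵀ

Let N = A − (2)·I. We want v_2 with N^2 v_2 = 0 but N^1 v_2 ≠ 0; then v_{j-1} := N · v_j for j = 2, …, 2.

Pick v_2 = (1, 0, 0, 0)ᵀ.
Then v_1 = N · v_2 = (0, 0, -1, 1)ᵀ.

Sanity check: (A − (2)·I) v_1 = (0, 0, 0, 0)ᵀ = 0. ✓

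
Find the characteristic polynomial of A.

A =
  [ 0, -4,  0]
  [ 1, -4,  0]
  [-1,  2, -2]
x^3 + 6*x^2 + 12*x + 8

Expanding det(x·I − A) (e.g. by cofactor expansion or by noting that A is similar to its Jordan form J, which has the same characteristic polynomial as A) gives
  χ_A(x) = x^3 + 6*x^2 + 12*x + 8
which factors as (x + 2)^3. The eigenvalues (with algebraic multiplicities) are λ = -2 with multiplicity 3.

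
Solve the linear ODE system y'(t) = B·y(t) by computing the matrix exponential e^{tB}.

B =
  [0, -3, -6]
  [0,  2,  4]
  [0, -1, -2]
e^{tB} =
  [1, -3*t, -6*t]
  [0, 2*t + 1, 4*t]
  [0, -t, 1 - 2*t]

Strategy: write B = P · J · P⁻¹ where J is a Jordan canonical form, so e^{tB} = P · e^{tJ} · P⁻¹, and e^{tJ} can be computed block-by-block.

B has Jordan form
J =
  [0, 1, 0]
  [0, 0, 0]
  [0, 0, 0]
(up to reordering of blocks).

Per-block formulas:
  For a 1×1 block at λ = 0: exp(t · [0]) = [e^(0t)].
  For a 2×2 Jordan block J_2(0): exp(t · J_2(0)) = e^(0t)·(I + t·N), where N is the 2×2 nilpotent shift.

After assembling e^{tJ} and conjugating by P, we get:

e^{tB} =
  [1, -3*t, -6*t]
  [0, 2*t + 1, 4*t]
  [0, -t, 1 - 2*t]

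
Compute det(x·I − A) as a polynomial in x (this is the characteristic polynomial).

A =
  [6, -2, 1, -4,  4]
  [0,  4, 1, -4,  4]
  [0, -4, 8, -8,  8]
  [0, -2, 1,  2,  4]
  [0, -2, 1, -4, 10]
x^5 - 30*x^4 + 360*x^3 - 2160*x^2 + 6480*x - 7776

Expanding det(x·I − A) (e.g. by cofactor expansion or by noting that A is similar to its Jordan form J, which has the same characteristic polynomial as A) gives
  χ_A(x) = x^5 - 30*x^4 + 360*x^3 - 2160*x^2 + 6480*x - 7776
which factors as (x - 6)^5. The eigenvalues (with algebraic multiplicities) are λ = 6 with multiplicity 5.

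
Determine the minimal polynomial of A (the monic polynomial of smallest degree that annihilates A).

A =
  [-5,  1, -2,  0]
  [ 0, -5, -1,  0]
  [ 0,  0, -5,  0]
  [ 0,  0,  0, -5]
x^3 + 15*x^2 + 75*x + 125

The characteristic polynomial is χ_A(x) = (x + 5)^4, so the eigenvalues are known. The minimal polynomial is
  m_A(x) = Π_λ (x − λ)^{k_λ}
where k_λ is the size of the *largest* Jordan block for λ (equivalently, the smallest k with (A − λI)^k v = 0 for every generalised eigenvector v of λ).

  λ = -5: largest Jordan block has size 3, contributing (x + 5)^3

So m_A(x) = (x + 5)^3 = x^3 + 15*x^2 + 75*x + 125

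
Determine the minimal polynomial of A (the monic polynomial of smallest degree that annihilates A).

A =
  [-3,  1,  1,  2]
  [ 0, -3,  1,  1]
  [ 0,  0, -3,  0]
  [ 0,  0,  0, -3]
x^3 + 9*x^2 + 27*x + 27

The characteristic polynomial is χ_A(x) = (x + 3)^4, so the eigenvalues are known. The minimal polynomial is
  m_A(x) = Π_λ (x − λ)^{k_λ}
where k_λ is the size of the *largest* Jordan block for λ (equivalently, the smallest k with (A − λI)^k v = 0 for every generalised eigenvector v of λ).

  λ = -3: largest Jordan block has size 3, contributing (x + 3)^3

So m_A(x) = (x + 3)^3 = x^3 + 9*x^2 + 27*x + 27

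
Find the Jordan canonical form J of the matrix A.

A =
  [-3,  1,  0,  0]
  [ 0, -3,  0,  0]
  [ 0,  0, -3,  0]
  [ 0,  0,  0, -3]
J_2(-3) ⊕ J_1(-3) ⊕ J_1(-3)

The characteristic polynomial is
  det(x·I − A) = x^4 + 12*x^3 + 54*x^2 + 108*x + 81 = (x + 3)^4

Eigenvalues and multiplicities (the geometric multiplicity of λ is n − rank(A − λI), which equals the number of Jordan blocks for λ):
  λ = -3: algebraic multiplicity = 4, geometric multiplicity = 3

Determining the block sizes for each eigenvalue:
  λ = -3: 3 blocks summing to 4 forces exactly one block of size 2 and the rest size 1 → block sizes [2, 1, 1]

Assembling the blocks gives a Jordan form
J =
  [-3,  1,  0,  0]
  [ 0, -3,  0,  0]
  [ 0,  0, -3,  0]
  [ 0,  0,  0, -3]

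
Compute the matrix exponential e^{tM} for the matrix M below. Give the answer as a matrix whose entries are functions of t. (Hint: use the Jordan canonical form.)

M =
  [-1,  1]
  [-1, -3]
e^{tM} =
  [t*exp(-2*t) + exp(-2*t), t*exp(-2*t)]
  [-t*exp(-2*t), -t*exp(-2*t) + exp(-2*t)]

Strategy: write M = P · J · P⁻¹ where J is a Jordan canonical form, so e^{tM} = P · e^{tJ} · P⁻¹, and e^{tJ} can be computed block-by-block.

M has Jordan form
J =
  [-2,  1]
  [ 0, -2]
(up to reordering of blocks).

Per-block formulas:
  For a 2×2 Jordan block J_2(-2): exp(t · J_2(-2)) = e^(-2t)·(I + t·N), where N is the 2×2 nilpotent shift.

After assembling e^{tJ} and conjugating by P, we get:

e^{tM} =
  [t*exp(-2*t) + exp(-2*t), t*exp(-2*t)]
  [-t*exp(-2*t), -t*exp(-2*t) + exp(-2*t)]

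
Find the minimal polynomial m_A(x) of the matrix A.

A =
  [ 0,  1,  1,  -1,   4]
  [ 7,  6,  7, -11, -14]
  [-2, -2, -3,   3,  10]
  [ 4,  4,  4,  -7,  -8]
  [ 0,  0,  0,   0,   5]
x^4 - 2*x^3 - 12*x^2 - 14*x - 5

The characteristic polynomial is χ_A(x) = (x - 5)*(x + 1)^4, so the eigenvalues are known. The minimal polynomial is
  m_A(x) = Π_λ (x − λ)^{k_λ}
where k_λ is the size of the *largest* Jordan block for λ (equivalently, the smallest k with (A − λI)^k v = 0 for every generalised eigenvector v of λ).

  λ = -1: largest Jordan block has size 3, contributing (x + 1)^3
  λ = 5: largest Jordan block has size 1, contributing (x − 5)

So m_A(x) = (x - 5)*(x + 1)^3 = x^4 - 2*x^3 - 12*x^2 - 14*x - 5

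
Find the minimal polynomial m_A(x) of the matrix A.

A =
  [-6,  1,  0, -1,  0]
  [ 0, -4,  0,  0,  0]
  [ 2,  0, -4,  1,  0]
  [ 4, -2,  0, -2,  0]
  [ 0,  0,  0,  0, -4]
x^2 + 8*x + 16

The characteristic polynomial is χ_A(x) = (x + 4)^5, so the eigenvalues are known. The minimal polynomial is
  m_A(x) = Π_λ (x − λ)^{k_λ}
where k_λ is the size of the *largest* Jordan block for λ (equivalently, the smallest k with (A − λI)^k v = 0 for every generalised eigenvector v of λ).

  λ = -4: largest Jordan block has size 2, contributing (x + 4)^2

So m_A(x) = (x + 4)^2 = x^2 + 8*x + 16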